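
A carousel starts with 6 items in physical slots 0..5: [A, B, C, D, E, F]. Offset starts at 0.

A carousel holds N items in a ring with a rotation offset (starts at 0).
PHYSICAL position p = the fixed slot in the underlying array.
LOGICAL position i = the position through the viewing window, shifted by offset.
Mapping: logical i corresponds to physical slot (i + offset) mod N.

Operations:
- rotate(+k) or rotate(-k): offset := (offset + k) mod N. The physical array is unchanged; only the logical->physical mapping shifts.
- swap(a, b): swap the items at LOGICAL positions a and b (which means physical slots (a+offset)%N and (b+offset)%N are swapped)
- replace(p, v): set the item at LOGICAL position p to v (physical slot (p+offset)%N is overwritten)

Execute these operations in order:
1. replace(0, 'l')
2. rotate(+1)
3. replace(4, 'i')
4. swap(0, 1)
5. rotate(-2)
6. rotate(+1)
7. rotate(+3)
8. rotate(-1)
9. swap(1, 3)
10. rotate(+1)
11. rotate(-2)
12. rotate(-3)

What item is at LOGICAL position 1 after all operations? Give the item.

After op 1 (replace(0, 'l')): offset=0, physical=[l,B,C,D,E,F], logical=[l,B,C,D,E,F]
After op 2 (rotate(+1)): offset=1, physical=[l,B,C,D,E,F], logical=[B,C,D,E,F,l]
After op 3 (replace(4, 'i')): offset=1, physical=[l,B,C,D,E,i], logical=[B,C,D,E,i,l]
After op 4 (swap(0, 1)): offset=1, physical=[l,C,B,D,E,i], logical=[C,B,D,E,i,l]
After op 5 (rotate(-2)): offset=5, physical=[l,C,B,D,E,i], logical=[i,l,C,B,D,E]
After op 6 (rotate(+1)): offset=0, physical=[l,C,B,D,E,i], logical=[l,C,B,D,E,i]
After op 7 (rotate(+3)): offset=3, physical=[l,C,B,D,E,i], logical=[D,E,i,l,C,B]
After op 8 (rotate(-1)): offset=2, physical=[l,C,B,D,E,i], logical=[B,D,E,i,l,C]
After op 9 (swap(1, 3)): offset=2, physical=[l,C,B,i,E,D], logical=[B,i,E,D,l,C]
After op 10 (rotate(+1)): offset=3, physical=[l,C,B,i,E,D], logical=[i,E,D,l,C,B]
After op 11 (rotate(-2)): offset=1, physical=[l,C,B,i,E,D], logical=[C,B,i,E,D,l]
After op 12 (rotate(-3)): offset=4, physical=[l,C,B,i,E,D], logical=[E,D,l,C,B,i]

Answer: D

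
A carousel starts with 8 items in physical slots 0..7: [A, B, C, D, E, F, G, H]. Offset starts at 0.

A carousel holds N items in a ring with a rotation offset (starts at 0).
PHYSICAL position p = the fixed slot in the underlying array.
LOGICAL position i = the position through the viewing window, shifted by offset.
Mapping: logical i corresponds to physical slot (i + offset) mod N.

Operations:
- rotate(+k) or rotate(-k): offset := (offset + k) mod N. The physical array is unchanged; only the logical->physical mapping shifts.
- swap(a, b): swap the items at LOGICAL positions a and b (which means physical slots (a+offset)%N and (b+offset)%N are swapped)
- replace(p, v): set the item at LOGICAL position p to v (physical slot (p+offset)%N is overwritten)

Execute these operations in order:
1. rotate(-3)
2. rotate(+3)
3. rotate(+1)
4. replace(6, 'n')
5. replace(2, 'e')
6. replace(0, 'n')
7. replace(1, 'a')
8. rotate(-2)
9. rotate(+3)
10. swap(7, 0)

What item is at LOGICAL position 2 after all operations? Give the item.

After op 1 (rotate(-3)): offset=5, physical=[A,B,C,D,E,F,G,H], logical=[F,G,H,A,B,C,D,E]
After op 2 (rotate(+3)): offset=0, physical=[A,B,C,D,E,F,G,H], logical=[A,B,C,D,E,F,G,H]
After op 3 (rotate(+1)): offset=1, physical=[A,B,C,D,E,F,G,H], logical=[B,C,D,E,F,G,H,A]
After op 4 (replace(6, 'n')): offset=1, physical=[A,B,C,D,E,F,G,n], logical=[B,C,D,E,F,G,n,A]
After op 5 (replace(2, 'e')): offset=1, physical=[A,B,C,e,E,F,G,n], logical=[B,C,e,E,F,G,n,A]
After op 6 (replace(0, 'n')): offset=1, physical=[A,n,C,e,E,F,G,n], logical=[n,C,e,E,F,G,n,A]
After op 7 (replace(1, 'a')): offset=1, physical=[A,n,a,e,E,F,G,n], logical=[n,a,e,E,F,G,n,A]
After op 8 (rotate(-2)): offset=7, physical=[A,n,a,e,E,F,G,n], logical=[n,A,n,a,e,E,F,G]
After op 9 (rotate(+3)): offset=2, physical=[A,n,a,e,E,F,G,n], logical=[a,e,E,F,G,n,A,n]
After op 10 (swap(7, 0)): offset=2, physical=[A,a,n,e,E,F,G,n], logical=[n,e,E,F,G,n,A,a]

Answer: E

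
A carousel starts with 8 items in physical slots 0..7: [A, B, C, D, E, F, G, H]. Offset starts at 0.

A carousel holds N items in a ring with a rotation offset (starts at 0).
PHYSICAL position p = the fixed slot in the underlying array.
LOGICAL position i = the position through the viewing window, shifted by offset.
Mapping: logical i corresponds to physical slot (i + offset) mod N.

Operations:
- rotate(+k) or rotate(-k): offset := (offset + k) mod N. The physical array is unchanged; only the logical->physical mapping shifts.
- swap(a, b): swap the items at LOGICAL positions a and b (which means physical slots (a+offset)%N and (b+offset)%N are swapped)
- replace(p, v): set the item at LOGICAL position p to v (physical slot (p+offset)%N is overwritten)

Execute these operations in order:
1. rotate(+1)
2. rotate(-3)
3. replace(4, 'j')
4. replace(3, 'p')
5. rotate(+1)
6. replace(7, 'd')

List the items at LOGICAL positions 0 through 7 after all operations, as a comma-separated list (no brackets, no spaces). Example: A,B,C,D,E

Answer: H,A,p,j,D,E,F,d

Derivation:
After op 1 (rotate(+1)): offset=1, physical=[A,B,C,D,E,F,G,H], logical=[B,C,D,E,F,G,H,A]
After op 2 (rotate(-3)): offset=6, physical=[A,B,C,D,E,F,G,H], logical=[G,H,A,B,C,D,E,F]
After op 3 (replace(4, 'j')): offset=6, physical=[A,B,j,D,E,F,G,H], logical=[G,H,A,B,j,D,E,F]
After op 4 (replace(3, 'p')): offset=6, physical=[A,p,j,D,E,F,G,H], logical=[G,H,A,p,j,D,E,F]
After op 5 (rotate(+1)): offset=7, physical=[A,p,j,D,E,F,G,H], logical=[H,A,p,j,D,E,F,G]
After op 6 (replace(7, 'd')): offset=7, physical=[A,p,j,D,E,F,d,H], logical=[H,A,p,j,D,E,F,d]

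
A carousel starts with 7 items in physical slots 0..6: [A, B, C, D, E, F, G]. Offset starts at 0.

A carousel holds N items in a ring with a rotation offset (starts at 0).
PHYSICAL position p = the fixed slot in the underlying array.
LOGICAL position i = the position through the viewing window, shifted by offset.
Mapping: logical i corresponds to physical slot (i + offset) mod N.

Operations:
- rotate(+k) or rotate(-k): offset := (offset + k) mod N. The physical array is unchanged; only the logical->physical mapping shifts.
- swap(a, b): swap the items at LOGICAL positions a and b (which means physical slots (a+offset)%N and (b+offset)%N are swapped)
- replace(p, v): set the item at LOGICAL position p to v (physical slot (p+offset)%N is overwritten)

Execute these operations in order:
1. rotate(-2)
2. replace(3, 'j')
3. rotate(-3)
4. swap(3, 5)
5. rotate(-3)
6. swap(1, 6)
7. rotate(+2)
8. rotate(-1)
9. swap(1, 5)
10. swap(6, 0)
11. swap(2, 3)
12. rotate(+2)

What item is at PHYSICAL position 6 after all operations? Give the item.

After op 1 (rotate(-2)): offset=5, physical=[A,B,C,D,E,F,G], logical=[F,G,A,B,C,D,E]
After op 2 (replace(3, 'j')): offset=5, physical=[A,j,C,D,E,F,G], logical=[F,G,A,j,C,D,E]
After op 3 (rotate(-3)): offset=2, physical=[A,j,C,D,E,F,G], logical=[C,D,E,F,G,A,j]
After op 4 (swap(3, 5)): offset=2, physical=[F,j,C,D,E,A,G], logical=[C,D,E,A,G,F,j]
After op 5 (rotate(-3)): offset=6, physical=[F,j,C,D,E,A,G], logical=[G,F,j,C,D,E,A]
After op 6 (swap(1, 6)): offset=6, physical=[A,j,C,D,E,F,G], logical=[G,A,j,C,D,E,F]
After op 7 (rotate(+2)): offset=1, physical=[A,j,C,D,E,F,G], logical=[j,C,D,E,F,G,A]
After op 8 (rotate(-1)): offset=0, physical=[A,j,C,D,E,F,G], logical=[A,j,C,D,E,F,G]
After op 9 (swap(1, 5)): offset=0, physical=[A,F,C,D,E,j,G], logical=[A,F,C,D,E,j,G]
After op 10 (swap(6, 0)): offset=0, physical=[G,F,C,D,E,j,A], logical=[G,F,C,D,E,j,A]
After op 11 (swap(2, 3)): offset=0, physical=[G,F,D,C,E,j,A], logical=[G,F,D,C,E,j,A]
After op 12 (rotate(+2)): offset=2, physical=[G,F,D,C,E,j,A], logical=[D,C,E,j,A,G,F]

Answer: A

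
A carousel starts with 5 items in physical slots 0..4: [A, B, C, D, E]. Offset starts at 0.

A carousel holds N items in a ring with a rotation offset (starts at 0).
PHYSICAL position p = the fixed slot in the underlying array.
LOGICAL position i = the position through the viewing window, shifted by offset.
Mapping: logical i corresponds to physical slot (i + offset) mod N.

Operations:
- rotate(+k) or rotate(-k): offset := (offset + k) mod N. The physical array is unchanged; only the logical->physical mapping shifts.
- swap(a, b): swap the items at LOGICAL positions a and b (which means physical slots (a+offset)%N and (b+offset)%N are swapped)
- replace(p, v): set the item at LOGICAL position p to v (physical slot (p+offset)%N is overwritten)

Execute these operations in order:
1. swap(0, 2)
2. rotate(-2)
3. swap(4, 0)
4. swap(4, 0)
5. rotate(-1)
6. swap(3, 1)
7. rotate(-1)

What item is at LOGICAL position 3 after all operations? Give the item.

After op 1 (swap(0, 2)): offset=0, physical=[C,B,A,D,E], logical=[C,B,A,D,E]
After op 2 (rotate(-2)): offset=3, physical=[C,B,A,D,E], logical=[D,E,C,B,A]
After op 3 (swap(4, 0)): offset=3, physical=[C,B,D,A,E], logical=[A,E,C,B,D]
After op 4 (swap(4, 0)): offset=3, physical=[C,B,A,D,E], logical=[D,E,C,B,A]
After op 5 (rotate(-1)): offset=2, physical=[C,B,A,D,E], logical=[A,D,E,C,B]
After op 6 (swap(3, 1)): offset=2, physical=[D,B,A,C,E], logical=[A,C,E,D,B]
After op 7 (rotate(-1)): offset=1, physical=[D,B,A,C,E], logical=[B,A,C,E,D]

Answer: E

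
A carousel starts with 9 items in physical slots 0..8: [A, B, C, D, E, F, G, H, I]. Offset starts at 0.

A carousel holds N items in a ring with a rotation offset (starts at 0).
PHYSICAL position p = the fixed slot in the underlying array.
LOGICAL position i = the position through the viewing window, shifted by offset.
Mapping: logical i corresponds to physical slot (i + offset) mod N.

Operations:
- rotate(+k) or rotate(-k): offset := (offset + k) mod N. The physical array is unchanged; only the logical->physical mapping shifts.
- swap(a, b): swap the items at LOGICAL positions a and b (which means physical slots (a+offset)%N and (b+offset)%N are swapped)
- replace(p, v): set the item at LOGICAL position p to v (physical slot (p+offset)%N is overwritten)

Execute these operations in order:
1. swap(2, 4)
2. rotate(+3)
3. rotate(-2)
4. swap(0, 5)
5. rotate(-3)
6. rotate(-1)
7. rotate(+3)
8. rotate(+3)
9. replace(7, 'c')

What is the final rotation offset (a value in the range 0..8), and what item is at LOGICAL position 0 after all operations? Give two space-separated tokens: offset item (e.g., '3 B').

After op 1 (swap(2, 4)): offset=0, physical=[A,B,E,D,C,F,G,H,I], logical=[A,B,E,D,C,F,G,H,I]
After op 2 (rotate(+3)): offset=3, physical=[A,B,E,D,C,F,G,H,I], logical=[D,C,F,G,H,I,A,B,E]
After op 3 (rotate(-2)): offset=1, physical=[A,B,E,D,C,F,G,H,I], logical=[B,E,D,C,F,G,H,I,A]
After op 4 (swap(0, 5)): offset=1, physical=[A,G,E,D,C,F,B,H,I], logical=[G,E,D,C,F,B,H,I,A]
After op 5 (rotate(-3)): offset=7, physical=[A,G,E,D,C,F,B,H,I], logical=[H,I,A,G,E,D,C,F,B]
After op 6 (rotate(-1)): offset=6, physical=[A,G,E,D,C,F,B,H,I], logical=[B,H,I,A,G,E,D,C,F]
After op 7 (rotate(+3)): offset=0, physical=[A,G,E,D,C,F,B,H,I], logical=[A,G,E,D,C,F,B,H,I]
After op 8 (rotate(+3)): offset=3, physical=[A,G,E,D,C,F,B,H,I], logical=[D,C,F,B,H,I,A,G,E]
After op 9 (replace(7, 'c')): offset=3, physical=[A,c,E,D,C,F,B,H,I], logical=[D,C,F,B,H,I,A,c,E]

Answer: 3 D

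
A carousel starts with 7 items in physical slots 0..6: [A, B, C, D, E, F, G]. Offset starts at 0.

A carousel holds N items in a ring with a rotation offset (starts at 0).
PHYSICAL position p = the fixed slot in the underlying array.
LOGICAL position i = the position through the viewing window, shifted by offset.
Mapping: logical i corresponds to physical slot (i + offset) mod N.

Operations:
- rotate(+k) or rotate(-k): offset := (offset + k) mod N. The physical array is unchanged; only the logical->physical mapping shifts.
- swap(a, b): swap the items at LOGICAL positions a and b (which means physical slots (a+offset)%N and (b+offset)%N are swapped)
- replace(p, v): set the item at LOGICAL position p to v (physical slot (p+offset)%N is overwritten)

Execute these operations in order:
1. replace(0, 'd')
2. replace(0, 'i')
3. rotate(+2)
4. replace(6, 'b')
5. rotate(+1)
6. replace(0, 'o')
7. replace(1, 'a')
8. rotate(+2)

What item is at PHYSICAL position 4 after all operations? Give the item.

After op 1 (replace(0, 'd')): offset=0, physical=[d,B,C,D,E,F,G], logical=[d,B,C,D,E,F,G]
After op 2 (replace(0, 'i')): offset=0, physical=[i,B,C,D,E,F,G], logical=[i,B,C,D,E,F,G]
After op 3 (rotate(+2)): offset=2, physical=[i,B,C,D,E,F,G], logical=[C,D,E,F,G,i,B]
After op 4 (replace(6, 'b')): offset=2, physical=[i,b,C,D,E,F,G], logical=[C,D,E,F,G,i,b]
After op 5 (rotate(+1)): offset=3, physical=[i,b,C,D,E,F,G], logical=[D,E,F,G,i,b,C]
After op 6 (replace(0, 'o')): offset=3, physical=[i,b,C,o,E,F,G], logical=[o,E,F,G,i,b,C]
After op 7 (replace(1, 'a')): offset=3, physical=[i,b,C,o,a,F,G], logical=[o,a,F,G,i,b,C]
After op 8 (rotate(+2)): offset=5, physical=[i,b,C,o,a,F,G], logical=[F,G,i,b,C,o,a]

Answer: a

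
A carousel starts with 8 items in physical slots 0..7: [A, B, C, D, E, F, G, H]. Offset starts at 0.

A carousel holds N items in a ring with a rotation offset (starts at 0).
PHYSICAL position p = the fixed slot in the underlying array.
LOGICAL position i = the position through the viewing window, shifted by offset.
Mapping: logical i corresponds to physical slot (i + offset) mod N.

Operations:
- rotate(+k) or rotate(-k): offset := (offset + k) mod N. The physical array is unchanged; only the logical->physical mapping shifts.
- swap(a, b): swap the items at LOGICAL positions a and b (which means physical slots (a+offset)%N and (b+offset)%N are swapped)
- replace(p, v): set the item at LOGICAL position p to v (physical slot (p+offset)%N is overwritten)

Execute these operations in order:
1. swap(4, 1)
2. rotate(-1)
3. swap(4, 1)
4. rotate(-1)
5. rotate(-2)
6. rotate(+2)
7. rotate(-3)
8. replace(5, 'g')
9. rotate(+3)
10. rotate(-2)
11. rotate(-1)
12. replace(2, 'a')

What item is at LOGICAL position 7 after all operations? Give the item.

After op 1 (swap(4, 1)): offset=0, physical=[A,E,C,D,B,F,G,H], logical=[A,E,C,D,B,F,G,H]
After op 2 (rotate(-1)): offset=7, physical=[A,E,C,D,B,F,G,H], logical=[H,A,E,C,D,B,F,G]
After op 3 (swap(4, 1)): offset=7, physical=[D,E,C,A,B,F,G,H], logical=[H,D,E,C,A,B,F,G]
After op 4 (rotate(-1)): offset=6, physical=[D,E,C,A,B,F,G,H], logical=[G,H,D,E,C,A,B,F]
After op 5 (rotate(-2)): offset=4, physical=[D,E,C,A,B,F,G,H], logical=[B,F,G,H,D,E,C,A]
After op 6 (rotate(+2)): offset=6, physical=[D,E,C,A,B,F,G,H], logical=[G,H,D,E,C,A,B,F]
After op 7 (rotate(-3)): offset=3, physical=[D,E,C,A,B,F,G,H], logical=[A,B,F,G,H,D,E,C]
After op 8 (replace(5, 'g')): offset=3, physical=[g,E,C,A,B,F,G,H], logical=[A,B,F,G,H,g,E,C]
After op 9 (rotate(+3)): offset=6, physical=[g,E,C,A,B,F,G,H], logical=[G,H,g,E,C,A,B,F]
After op 10 (rotate(-2)): offset=4, physical=[g,E,C,A,B,F,G,H], logical=[B,F,G,H,g,E,C,A]
After op 11 (rotate(-1)): offset=3, physical=[g,E,C,A,B,F,G,H], logical=[A,B,F,G,H,g,E,C]
After op 12 (replace(2, 'a')): offset=3, physical=[g,E,C,A,B,a,G,H], logical=[A,B,a,G,H,g,E,C]

Answer: C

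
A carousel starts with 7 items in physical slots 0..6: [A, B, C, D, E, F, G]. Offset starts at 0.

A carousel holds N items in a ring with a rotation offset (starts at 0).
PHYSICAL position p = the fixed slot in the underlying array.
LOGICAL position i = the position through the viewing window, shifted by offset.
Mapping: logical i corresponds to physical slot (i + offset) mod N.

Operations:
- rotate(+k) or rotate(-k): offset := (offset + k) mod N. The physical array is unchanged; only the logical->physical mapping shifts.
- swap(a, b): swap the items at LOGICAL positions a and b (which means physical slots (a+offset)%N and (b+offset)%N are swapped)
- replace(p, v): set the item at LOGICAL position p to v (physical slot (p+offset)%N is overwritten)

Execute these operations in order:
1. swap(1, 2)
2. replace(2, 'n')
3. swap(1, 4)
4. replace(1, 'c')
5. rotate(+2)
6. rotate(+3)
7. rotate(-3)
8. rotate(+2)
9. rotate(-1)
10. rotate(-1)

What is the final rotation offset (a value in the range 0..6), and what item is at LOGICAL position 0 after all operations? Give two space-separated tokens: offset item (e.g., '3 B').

Answer: 2 n

Derivation:
After op 1 (swap(1, 2)): offset=0, physical=[A,C,B,D,E,F,G], logical=[A,C,B,D,E,F,G]
After op 2 (replace(2, 'n')): offset=0, physical=[A,C,n,D,E,F,G], logical=[A,C,n,D,E,F,G]
After op 3 (swap(1, 4)): offset=0, physical=[A,E,n,D,C,F,G], logical=[A,E,n,D,C,F,G]
After op 4 (replace(1, 'c')): offset=0, physical=[A,c,n,D,C,F,G], logical=[A,c,n,D,C,F,G]
After op 5 (rotate(+2)): offset=2, physical=[A,c,n,D,C,F,G], logical=[n,D,C,F,G,A,c]
After op 6 (rotate(+3)): offset=5, physical=[A,c,n,D,C,F,G], logical=[F,G,A,c,n,D,C]
After op 7 (rotate(-3)): offset=2, physical=[A,c,n,D,C,F,G], logical=[n,D,C,F,G,A,c]
After op 8 (rotate(+2)): offset=4, physical=[A,c,n,D,C,F,G], logical=[C,F,G,A,c,n,D]
After op 9 (rotate(-1)): offset=3, physical=[A,c,n,D,C,F,G], logical=[D,C,F,G,A,c,n]
After op 10 (rotate(-1)): offset=2, physical=[A,c,n,D,C,F,G], logical=[n,D,C,F,G,A,c]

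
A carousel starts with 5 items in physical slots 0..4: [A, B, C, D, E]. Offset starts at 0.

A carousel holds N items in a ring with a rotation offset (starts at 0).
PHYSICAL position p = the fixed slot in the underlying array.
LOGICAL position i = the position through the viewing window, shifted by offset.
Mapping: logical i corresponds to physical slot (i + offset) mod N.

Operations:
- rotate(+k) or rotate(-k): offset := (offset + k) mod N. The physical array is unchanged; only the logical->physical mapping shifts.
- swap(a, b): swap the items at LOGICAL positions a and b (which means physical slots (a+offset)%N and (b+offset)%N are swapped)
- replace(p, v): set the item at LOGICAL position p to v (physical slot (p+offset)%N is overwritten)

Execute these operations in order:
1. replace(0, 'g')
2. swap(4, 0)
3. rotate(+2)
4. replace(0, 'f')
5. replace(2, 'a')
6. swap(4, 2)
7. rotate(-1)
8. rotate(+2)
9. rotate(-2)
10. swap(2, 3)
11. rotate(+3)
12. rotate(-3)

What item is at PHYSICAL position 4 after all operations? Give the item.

After op 1 (replace(0, 'g')): offset=0, physical=[g,B,C,D,E], logical=[g,B,C,D,E]
After op 2 (swap(4, 0)): offset=0, physical=[E,B,C,D,g], logical=[E,B,C,D,g]
After op 3 (rotate(+2)): offset=2, physical=[E,B,C,D,g], logical=[C,D,g,E,B]
After op 4 (replace(0, 'f')): offset=2, physical=[E,B,f,D,g], logical=[f,D,g,E,B]
After op 5 (replace(2, 'a')): offset=2, physical=[E,B,f,D,a], logical=[f,D,a,E,B]
After op 6 (swap(4, 2)): offset=2, physical=[E,a,f,D,B], logical=[f,D,B,E,a]
After op 7 (rotate(-1)): offset=1, physical=[E,a,f,D,B], logical=[a,f,D,B,E]
After op 8 (rotate(+2)): offset=3, physical=[E,a,f,D,B], logical=[D,B,E,a,f]
After op 9 (rotate(-2)): offset=1, physical=[E,a,f,D,B], logical=[a,f,D,B,E]
After op 10 (swap(2, 3)): offset=1, physical=[E,a,f,B,D], logical=[a,f,B,D,E]
After op 11 (rotate(+3)): offset=4, physical=[E,a,f,B,D], logical=[D,E,a,f,B]
After op 12 (rotate(-3)): offset=1, physical=[E,a,f,B,D], logical=[a,f,B,D,E]

Answer: D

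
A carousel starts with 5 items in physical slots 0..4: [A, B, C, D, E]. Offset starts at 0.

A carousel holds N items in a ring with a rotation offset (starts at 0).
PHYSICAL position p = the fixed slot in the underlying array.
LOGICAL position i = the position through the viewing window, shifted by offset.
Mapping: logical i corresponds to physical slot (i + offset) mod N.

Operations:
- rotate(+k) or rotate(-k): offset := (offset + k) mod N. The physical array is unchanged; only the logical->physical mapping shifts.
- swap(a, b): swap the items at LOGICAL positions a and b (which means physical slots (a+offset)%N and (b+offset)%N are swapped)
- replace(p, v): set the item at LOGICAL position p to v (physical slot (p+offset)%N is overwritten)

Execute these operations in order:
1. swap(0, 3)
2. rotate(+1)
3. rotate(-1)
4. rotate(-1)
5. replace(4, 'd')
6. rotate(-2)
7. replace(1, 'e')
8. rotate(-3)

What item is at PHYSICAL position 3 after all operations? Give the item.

After op 1 (swap(0, 3)): offset=0, physical=[D,B,C,A,E], logical=[D,B,C,A,E]
After op 2 (rotate(+1)): offset=1, physical=[D,B,C,A,E], logical=[B,C,A,E,D]
After op 3 (rotate(-1)): offset=0, physical=[D,B,C,A,E], logical=[D,B,C,A,E]
After op 4 (rotate(-1)): offset=4, physical=[D,B,C,A,E], logical=[E,D,B,C,A]
After op 5 (replace(4, 'd')): offset=4, physical=[D,B,C,d,E], logical=[E,D,B,C,d]
After op 6 (rotate(-2)): offset=2, physical=[D,B,C,d,E], logical=[C,d,E,D,B]
After op 7 (replace(1, 'e')): offset=2, physical=[D,B,C,e,E], logical=[C,e,E,D,B]
After op 8 (rotate(-3)): offset=4, physical=[D,B,C,e,E], logical=[E,D,B,C,e]

Answer: e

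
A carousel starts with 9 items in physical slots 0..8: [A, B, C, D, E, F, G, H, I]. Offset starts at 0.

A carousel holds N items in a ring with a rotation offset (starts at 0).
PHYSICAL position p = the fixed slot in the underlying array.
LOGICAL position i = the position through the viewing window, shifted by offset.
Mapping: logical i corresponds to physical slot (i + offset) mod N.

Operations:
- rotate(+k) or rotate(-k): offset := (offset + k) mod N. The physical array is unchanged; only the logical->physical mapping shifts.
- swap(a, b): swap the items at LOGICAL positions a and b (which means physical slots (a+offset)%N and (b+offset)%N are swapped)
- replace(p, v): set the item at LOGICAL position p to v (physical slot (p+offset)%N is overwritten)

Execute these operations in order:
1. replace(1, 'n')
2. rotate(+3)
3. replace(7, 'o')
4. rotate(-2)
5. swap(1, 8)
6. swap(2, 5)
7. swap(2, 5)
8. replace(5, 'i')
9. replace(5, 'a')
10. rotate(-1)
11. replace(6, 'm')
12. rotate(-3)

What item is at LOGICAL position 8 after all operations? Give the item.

After op 1 (replace(1, 'n')): offset=0, physical=[A,n,C,D,E,F,G,H,I], logical=[A,n,C,D,E,F,G,H,I]
After op 2 (rotate(+3)): offset=3, physical=[A,n,C,D,E,F,G,H,I], logical=[D,E,F,G,H,I,A,n,C]
After op 3 (replace(7, 'o')): offset=3, physical=[A,o,C,D,E,F,G,H,I], logical=[D,E,F,G,H,I,A,o,C]
After op 4 (rotate(-2)): offset=1, physical=[A,o,C,D,E,F,G,H,I], logical=[o,C,D,E,F,G,H,I,A]
After op 5 (swap(1, 8)): offset=1, physical=[C,o,A,D,E,F,G,H,I], logical=[o,A,D,E,F,G,H,I,C]
After op 6 (swap(2, 5)): offset=1, physical=[C,o,A,G,E,F,D,H,I], logical=[o,A,G,E,F,D,H,I,C]
After op 7 (swap(2, 5)): offset=1, physical=[C,o,A,D,E,F,G,H,I], logical=[o,A,D,E,F,G,H,I,C]
After op 8 (replace(5, 'i')): offset=1, physical=[C,o,A,D,E,F,i,H,I], logical=[o,A,D,E,F,i,H,I,C]
After op 9 (replace(5, 'a')): offset=1, physical=[C,o,A,D,E,F,a,H,I], logical=[o,A,D,E,F,a,H,I,C]
After op 10 (rotate(-1)): offset=0, physical=[C,o,A,D,E,F,a,H,I], logical=[C,o,A,D,E,F,a,H,I]
After op 11 (replace(6, 'm')): offset=0, physical=[C,o,A,D,E,F,m,H,I], logical=[C,o,A,D,E,F,m,H,I]
After op 12 (rotate(-3)): offset=6, physical=[C,o,A,D,E,F,m,H,I], logical=[m,H,I,C,o,A,D,E,F]

Answer: F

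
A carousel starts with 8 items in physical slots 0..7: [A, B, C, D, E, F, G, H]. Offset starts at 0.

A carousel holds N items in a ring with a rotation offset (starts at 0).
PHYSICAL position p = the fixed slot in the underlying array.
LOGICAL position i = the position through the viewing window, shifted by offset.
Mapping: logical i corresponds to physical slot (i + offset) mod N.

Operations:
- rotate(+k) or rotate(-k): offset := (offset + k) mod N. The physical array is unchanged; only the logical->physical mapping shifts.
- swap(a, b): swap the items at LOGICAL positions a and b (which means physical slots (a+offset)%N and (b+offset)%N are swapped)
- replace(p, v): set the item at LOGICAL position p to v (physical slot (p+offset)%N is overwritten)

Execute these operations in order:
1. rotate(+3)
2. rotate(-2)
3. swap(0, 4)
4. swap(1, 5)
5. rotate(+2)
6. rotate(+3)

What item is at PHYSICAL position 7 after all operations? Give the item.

After op 1 (rotate(+3)): offset=3, physical=[A,B,C,D,E,F,G,H], logical=[D,E,F,G,H,A,B,C]
After op 2 (rotate(-2)): offset=1, physical=[A,B,C,D,E,F,G,H], logical=[B,C,D,E,F,G,H,A]
After op 3 (swap(0, 4)): offset=1, physical=[A,F,C,D,E,B,G,H], logical=[F,C,D,E,B,G,H,A]
After op 4 (swap(1, 5)): offset=1, physical=[A,F,G,D,E,B,C,H], logical=[F,G,D,E,B,C,H,A]
After op 5 (rotate(+2)): offset=3, physical=[A,F,G,D,E,B,C,H], logical=[D,E,B,C,H,A,F,G]
After op 6 (rotate(+3)): offset=6, physical=[A,F,G,D,E,B,C,H], logical=[C,H,A,F,G,D,E,B]

Answer: H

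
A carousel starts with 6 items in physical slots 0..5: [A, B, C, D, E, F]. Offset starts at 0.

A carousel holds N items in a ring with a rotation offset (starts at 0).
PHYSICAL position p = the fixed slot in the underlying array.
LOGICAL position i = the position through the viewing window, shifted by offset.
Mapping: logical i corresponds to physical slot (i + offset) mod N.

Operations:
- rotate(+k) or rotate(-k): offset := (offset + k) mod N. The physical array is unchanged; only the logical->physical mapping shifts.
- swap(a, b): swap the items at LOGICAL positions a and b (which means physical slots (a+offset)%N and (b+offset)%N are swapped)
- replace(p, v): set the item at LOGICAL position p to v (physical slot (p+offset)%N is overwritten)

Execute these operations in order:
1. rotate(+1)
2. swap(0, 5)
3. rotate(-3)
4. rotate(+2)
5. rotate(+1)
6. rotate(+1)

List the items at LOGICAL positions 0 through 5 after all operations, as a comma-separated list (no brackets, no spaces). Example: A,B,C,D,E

Answer: C,D,E,F,B,A

Derivation:
After op 1 (rotate(+1)): offset=1, physical=[A,B,C,D,E,F], logical=[B,C,D,E,F,A]
After op 2 (swap(0, 5)): offset=1, physical=[B,A,C,D,E,F], logical=[A,C,D,E,F,B]
After op 3 (rotate(-3)): offset=4, physical=[B,A,C,D,E,F], logical=[E,F,B,A,C,D]
After op 4 (rotate(+2)): offset=0, physical=[B,A,C,D,E,F], logical=[B,A,C,D,E,F]
After op 5 (rotate(+1)): offset=1, physical=[B,A,C,D,E,F], logical=[A,C,D,E,F,B]
After op 6 (rotate(+1)): offset=2, physical=[B,A,C,D,E,F], logical=[C,D,E,F,B,A]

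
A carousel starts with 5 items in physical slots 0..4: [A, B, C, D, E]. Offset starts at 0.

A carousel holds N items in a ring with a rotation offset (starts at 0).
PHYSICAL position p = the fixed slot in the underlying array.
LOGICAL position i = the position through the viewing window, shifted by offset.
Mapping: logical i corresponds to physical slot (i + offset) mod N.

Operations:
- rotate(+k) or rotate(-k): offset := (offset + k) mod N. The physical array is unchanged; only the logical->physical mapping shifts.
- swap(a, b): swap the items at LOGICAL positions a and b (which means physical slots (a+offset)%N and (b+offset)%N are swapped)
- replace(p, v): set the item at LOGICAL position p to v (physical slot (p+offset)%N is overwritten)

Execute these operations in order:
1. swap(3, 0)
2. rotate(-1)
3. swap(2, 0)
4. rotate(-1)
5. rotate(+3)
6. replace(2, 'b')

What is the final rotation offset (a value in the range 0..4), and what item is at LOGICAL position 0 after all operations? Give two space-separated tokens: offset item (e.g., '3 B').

After op 1 (swap(3, 0)): offset=0, physical=[D,B,C,A,E], logical=[D,B,C,A,E]
After op 2 (rotate(-1)): offset=4, physical=[D,B,C,A,E], logical=[E,D,B,C,A]
After op 3 (swap(2, 0)): offset=4, physical=[D,E,C,A,B], logical=[B,D,E,C,A]
After op 4 (rotate(-1)): offset=3, physical=[D,E,C,A,B], logical=[A,B,D,E,C]
After op 5 (rotate(+3)): offset=1, physical=[D,E,C,A,B], logical=[E,C,A,B,D]
After op 6 (replace(2, 'b')): offset=1, physical=[D,E,C,b,B], logical=[E,C,b,B,D]

Answer: 1 E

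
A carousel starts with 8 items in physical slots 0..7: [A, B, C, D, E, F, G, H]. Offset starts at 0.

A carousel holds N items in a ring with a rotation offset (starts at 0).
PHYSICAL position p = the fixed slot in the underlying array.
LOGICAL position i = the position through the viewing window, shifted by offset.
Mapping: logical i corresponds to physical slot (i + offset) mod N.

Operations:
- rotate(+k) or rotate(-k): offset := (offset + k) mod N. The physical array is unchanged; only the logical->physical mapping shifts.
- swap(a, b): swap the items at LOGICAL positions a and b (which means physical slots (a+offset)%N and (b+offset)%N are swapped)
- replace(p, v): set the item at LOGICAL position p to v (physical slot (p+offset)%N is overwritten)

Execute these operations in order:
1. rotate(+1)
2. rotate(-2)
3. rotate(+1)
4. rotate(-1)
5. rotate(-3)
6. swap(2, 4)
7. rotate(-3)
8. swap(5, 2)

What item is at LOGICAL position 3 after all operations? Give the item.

After op 1 (rotate(+1)): offset=1, physical=[A,B,C,D,E,F,G,H], logical=[B,C,D,E,F,G,H,A]
After op 2 (rotate(-2)): offset=7, physical=[A,B,C,D,E,F,G,H], logical=[H,A,B,C,D,E,F,G]
After op 3 (rotate(+1)): offset=0, physical=[A,B,C,D,E,F,G,H], logical=[A,B,C,D,E,F,G,H]
After op 4 (rotate(-1)): offset=7, physical=[A,B,C,D,E,F,G,H], logical=[H,A,B,C,D,E,F,G]
After op 5 (rotate(-3)): offset=4, physical=[A,B,C,D,E,F,G,H], logical=[E,F,G,H,A,B,C,D]
After op 6 (swap(2, 4)): offset=4, physical=[G,B,C,D,E,F,A,H], logical=[E,F,A,H,G,B,C,D]
After op 7 (rotate(-3)): offset=1, physical=[G,B,C,D,E,F,A,H], logical=[B,C,D,E,F,A,H,G]
After op 8 (swap(5, 2)): offset=1, physical=[G,B,C,A,E,F,D,H], logical=[B,C,A,E,F,D,H,G]

Answer: E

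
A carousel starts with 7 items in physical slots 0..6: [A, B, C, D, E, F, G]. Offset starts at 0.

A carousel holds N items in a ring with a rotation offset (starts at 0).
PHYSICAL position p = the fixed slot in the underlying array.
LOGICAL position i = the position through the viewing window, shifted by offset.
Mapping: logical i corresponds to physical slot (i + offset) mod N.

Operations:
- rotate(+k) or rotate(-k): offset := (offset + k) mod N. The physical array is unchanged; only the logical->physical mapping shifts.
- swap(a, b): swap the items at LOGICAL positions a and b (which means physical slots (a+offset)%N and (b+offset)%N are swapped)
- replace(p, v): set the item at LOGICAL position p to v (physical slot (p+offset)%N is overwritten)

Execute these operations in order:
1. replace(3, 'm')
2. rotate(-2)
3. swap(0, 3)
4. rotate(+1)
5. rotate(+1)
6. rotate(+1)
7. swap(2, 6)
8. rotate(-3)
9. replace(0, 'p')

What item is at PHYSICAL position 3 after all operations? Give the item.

Answer: A

Derivation:
After op 1 (replace(3, 'm')): offset=0, physical=[A,B,C,m,E,F,G], logical=[A,B,C,m,E,F,G]
After op 2 (rotate(-2)): offset=5, physical=[A,B,C,m,E,F,G], logical=[F,G,A,B,C,m,E]
After op 3 (swap(0, 3)): offset=5, physical=[A,F,C,m,E,B,G], logical=[B,G,A,F,C,m,E]
After op 4 (rotate(+1)): offset=6, physical=[A,F,C,m,E,B,G], logical=[G,A,F,C,m,E,B]
After op 5 (rotate(+1)): offset=0, physical=[A,F,C,m,E,B,G], logical=[A,F,C,m,E,B,G]
After op 6 (rotate(+1)): offset=1, physical=[A,F,C,m,E,B,G], logical=[F,C,m,E,B,G,A]
After op 7 (swap(2, 6)): offset=1, physical=[m,F,C,A,E,B,G], logical=[F,C,A,E,B,G,m]
After op 8 (rotate(-3)): offset=5, physical=[m,F,C,A,E,B,G], logical=[B,G,m,F,C,A,E]
After op 9 (replace(0, 'p')): offset=5, physical=[m,F,C,A,E,p,G], logical=[p,G,m,F,C,A,E]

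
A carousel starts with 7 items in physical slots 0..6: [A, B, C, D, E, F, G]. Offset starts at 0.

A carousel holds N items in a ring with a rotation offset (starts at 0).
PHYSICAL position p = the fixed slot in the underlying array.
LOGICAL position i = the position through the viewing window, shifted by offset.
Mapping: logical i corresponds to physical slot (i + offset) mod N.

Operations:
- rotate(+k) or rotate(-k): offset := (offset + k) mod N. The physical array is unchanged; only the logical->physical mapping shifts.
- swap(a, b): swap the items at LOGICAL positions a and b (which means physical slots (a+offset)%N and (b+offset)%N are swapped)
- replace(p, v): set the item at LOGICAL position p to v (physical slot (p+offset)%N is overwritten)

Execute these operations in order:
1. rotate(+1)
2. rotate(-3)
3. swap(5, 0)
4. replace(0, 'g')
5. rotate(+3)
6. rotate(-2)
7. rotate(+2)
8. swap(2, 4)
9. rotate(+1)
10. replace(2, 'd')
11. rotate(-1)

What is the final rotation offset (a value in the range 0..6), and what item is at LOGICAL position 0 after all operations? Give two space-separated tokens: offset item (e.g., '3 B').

After op 1 (rotate(+1)): offset=1, physical=[A,B,C,D,E,F,G], logical=[B,C,D,E,F,G,A]
After op 2 (rotate(-3)): offset=5, physical=[A,B,C,D,E,F,G], logical=[F,G,A,B,C,D,E]
After op 3 (swap(5, 0)): offset=5, physical=[A,B,C,F,E,D,G], logical=[D,G,A,B,C,F,E]
After op 4 (replace(0, 'g')): offset=5, physical=[A,B,C,F,E,g,G], logical=[g,G,A,B,C,F,E]
After op 5 (rotate(+3)): offset=1, physical=[A,B,C,F,E,g,G], logical=[B,C,F,E,g,G,A]
After op 6 (rotate(-2)): offset=6, physical=[A,B,C,F,E,g,G], logical=[G,A,B,C,F,E,g]
After op 7 (rotate(+2)): offset=1, physical=[A,B,C,F,E,g,G], logical=[B,C,F,E,g,G,A]
After op 8 (swap(2, 4)): offset=1, physical=[A,B,C,g,E,F,G], logical=[B,C,g,E,F,G,A]
After op 9 (rotate(+1)): offset=2, physical=[A,B,C,g,E,F,G], logical=[C,g,E,F,G,A,B]
After op 10 (replace(2, 'd')): offset=2, physical=[A,B,C,g,d,F,G], logical=[C,g,d,F,G,A,B]
After op 11 (rotate(-1)): offset=1, physical=[A,B,C,g,d,F,G], logical=[B,C,g,d,F,G,A]

Answer: 1 B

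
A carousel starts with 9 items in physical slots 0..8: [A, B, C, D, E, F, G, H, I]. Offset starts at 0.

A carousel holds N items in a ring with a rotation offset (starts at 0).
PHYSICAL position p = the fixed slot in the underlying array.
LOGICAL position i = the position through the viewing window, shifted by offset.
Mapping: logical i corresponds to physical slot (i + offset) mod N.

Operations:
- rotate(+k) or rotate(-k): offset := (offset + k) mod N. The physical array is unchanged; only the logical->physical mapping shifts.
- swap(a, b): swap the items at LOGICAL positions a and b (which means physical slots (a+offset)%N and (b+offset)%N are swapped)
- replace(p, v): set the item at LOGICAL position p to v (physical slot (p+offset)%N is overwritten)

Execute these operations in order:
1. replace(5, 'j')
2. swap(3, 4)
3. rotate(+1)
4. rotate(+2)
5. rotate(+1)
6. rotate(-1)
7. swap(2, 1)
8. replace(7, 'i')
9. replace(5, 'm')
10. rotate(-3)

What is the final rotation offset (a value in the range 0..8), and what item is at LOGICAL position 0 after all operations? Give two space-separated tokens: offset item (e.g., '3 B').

After op 1 (replace(5, 'j')): offset=0, physical=[A,B,C,D,E,j,G,H,I], logical=[A,B,C,D,E,j,G,H,I]
After op 2 (swap(3, 4)): offset=0, physical=[A,B,C,E,D,j,G,H,I], logical=[A,B,C,E,D,j,G,H,I]
After op 3 (rotate(+1)): offset=1, physical=[A,B,C,E,D,j,G,H,I], logical=[B,C,E,D,j,G,H,I,A]
After op 4 (rotate(+2)): offset=3, physical=[A,B,C,E,D,j,G,H,I], logical=[E,D,j,G,H,I,A,B,C]
After op 5 (rotate(+1)): offset=4, physical=[A,B,C,E,D,j,G,H,I], logical=[D,j,G,H,I,A,B,C,E]
After op 6 (rotate(-1)): offset=3, physical=[A,B,C,E,D,j,G,H,I], logical=[E,D,j,G,H,I,A,B,C]
After op 7 (swap(2, 1)): offset=3, physical=[A,B,C,E,j,D,G,H,I], logical=[E,j,D,G,H,I,A,B,C]
After op 8 (replace(7, 'i')): offset=3, physical=[A,i,C,E,j,D,G,H,I], logical=[E,j,D,G,H,I,A,i,C]
After op 9 (replace(5, 'm')): offset=3, physical=[A,i,C,E,j,D,G,H,m], logical=[E,j,D,G,H,m,A,i,C]
After op 10 (rotate(-3)): offset=0, physical=[A,i,C,E,j,D,G,H,m], logical=[A,i,C,E,j,D,G,H,m]

Answer: 0 A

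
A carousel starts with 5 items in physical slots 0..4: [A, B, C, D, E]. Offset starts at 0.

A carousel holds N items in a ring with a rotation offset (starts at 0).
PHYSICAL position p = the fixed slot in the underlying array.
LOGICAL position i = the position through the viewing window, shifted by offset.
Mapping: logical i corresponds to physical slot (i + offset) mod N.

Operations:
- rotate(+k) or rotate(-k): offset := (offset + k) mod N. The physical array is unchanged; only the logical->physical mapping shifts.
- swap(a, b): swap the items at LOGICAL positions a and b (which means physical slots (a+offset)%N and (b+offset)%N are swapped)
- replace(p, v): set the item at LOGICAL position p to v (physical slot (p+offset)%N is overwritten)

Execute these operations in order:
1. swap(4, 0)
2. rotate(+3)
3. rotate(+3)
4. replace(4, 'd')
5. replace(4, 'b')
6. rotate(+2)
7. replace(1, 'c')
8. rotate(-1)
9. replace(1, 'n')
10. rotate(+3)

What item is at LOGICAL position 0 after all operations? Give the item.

After op 1 (swap(4, 0)): offset=0, physical=[E,B,C,D,A], logical=[E,B,C,D,A]
After op 2 (rotate(+3)): offset=3, physical=[E,B,C,D,A], logical=[D,A,E,B,C]
After op 3 (rotate(+3)): offset=1, physical=[E,B,C,D,A], logical=[B,C,D,A,E]
After op 4 (replace(4, 'd')): offset=1, physical=[d,B,C,D,A], logical=[B,C,D,A,d]
After op 5 (replace(4, 'b')): offset=1, physical=[b,B,C,D,A], logical=[B,C,D,A,b]
After op 6 (rotate(+2)): offset=3, physical=[b,B,C,D,A], logical=[D,A,b,B,C]
After op 7 (replace(1, 'c')): offset=3, physical=[b,B,C,D,c], logical=[D,c,b,B,C]
After op 8 (rotate(-1)): offset=2, physical=[b,B,C,D,c], logical=[C,D,c,b,B]
After op 9 (replace(1, 'n')): offset=2, physical=[b,B,C,n,c], logical=[C,n,c,b,B]
After op 10 (rotate(+3)): offset=0, physical=[b,B,C,n,c], logical=[b,B,C,n,c]

Answer: b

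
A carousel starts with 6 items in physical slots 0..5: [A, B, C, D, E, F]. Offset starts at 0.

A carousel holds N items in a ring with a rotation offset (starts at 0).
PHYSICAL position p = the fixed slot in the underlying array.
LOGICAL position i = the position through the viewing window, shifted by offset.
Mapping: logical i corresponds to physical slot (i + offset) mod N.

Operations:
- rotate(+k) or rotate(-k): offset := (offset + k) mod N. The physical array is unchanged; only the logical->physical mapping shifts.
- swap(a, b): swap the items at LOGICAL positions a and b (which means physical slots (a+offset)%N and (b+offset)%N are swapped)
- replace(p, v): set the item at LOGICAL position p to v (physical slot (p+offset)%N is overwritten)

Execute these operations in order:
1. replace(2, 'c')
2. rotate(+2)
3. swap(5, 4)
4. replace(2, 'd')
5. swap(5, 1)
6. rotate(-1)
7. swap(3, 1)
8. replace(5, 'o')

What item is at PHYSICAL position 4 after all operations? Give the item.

Answer: c

Derivation:
After op 1 (replace(2, 'c')): offset=0, physical=[A,B,c,D,E,F], logical=[A,B,c,D,E,F]
After op 2 (rotate(+2)): offset=2, physical=[A,B,c,D,E,F], logical=[c,D,E,F,A,B]
After op 3 (swap(5, 4)): offset=2, physical=[B,A,c,D,E,F], logical=[c,D,E,F,B,A]
After op 4 (replace(2, 'd')): offset=2, physical=[B,A,c,D,d,F], logical=[c,D,d,F,B,A]
After op 5 (swap(5, 1)): offset=2, physical=[B,D,c,A,d,F], logical=[c,A,d,F,B,D]
After op 6 (rotate(-1)): offset=1, physical=[B,D,c,A,d,F], logical=[D,c,A,d,F,B]
After op 7 (swap(3, 1)): offset=1, physical=[B,D,d,A,c,F], logical=[D,d,A,c,F,B]
After op 8 (replace(5, 'o')): offset=1, physical=[o,D,d,A,c,F], logical=[D,d,A,c,F,o]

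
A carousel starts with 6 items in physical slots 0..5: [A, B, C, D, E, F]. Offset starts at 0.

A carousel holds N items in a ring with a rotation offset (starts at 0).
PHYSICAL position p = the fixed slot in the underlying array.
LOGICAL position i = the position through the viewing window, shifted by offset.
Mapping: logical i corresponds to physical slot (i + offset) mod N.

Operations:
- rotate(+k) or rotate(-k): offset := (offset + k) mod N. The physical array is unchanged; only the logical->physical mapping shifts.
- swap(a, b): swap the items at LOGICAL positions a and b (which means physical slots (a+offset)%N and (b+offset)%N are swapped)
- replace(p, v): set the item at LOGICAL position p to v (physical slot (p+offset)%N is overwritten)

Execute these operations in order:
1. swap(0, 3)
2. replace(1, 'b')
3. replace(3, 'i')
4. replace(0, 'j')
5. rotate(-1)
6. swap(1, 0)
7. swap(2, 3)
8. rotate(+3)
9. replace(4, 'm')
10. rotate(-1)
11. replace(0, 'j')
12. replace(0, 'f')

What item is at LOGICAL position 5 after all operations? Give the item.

Answer: m

Derivation:
After op 1 (swap(0, 3)): offset=0, physical=[D,B,C,A,E,F], logical=[D,B,C,A,E,F]
After op 2 (replace(1, 'b')): offset=0, physical=[D,b,C,A,E,F], logical=[D,b,C,A,E,F]
After op 3 (replace(3, 'i')): offset=0, physical=[D,b,C,i,E,F], logical=[D,b,C,i,E,F]
After op 4 (replace(0, 'j')): offset=0, physical=[j,b,C,i,E,F], logical=[j,b,C,i,E,F]
After op 5 (rotate(-1)): offset=5, physical=[j,b,C,i,E,F], logical=[F,j,b,C,i,E]
After op 6 (swap(1, 0)): offset=5, physical=[F,b,C,i,E,j], logical=[j,F,b,C,i,E]
After op 7 (swap(2, 3)): offset=5, physical=[F,C,b,i,E,j], logical=[j,F,C,b,i,E]
After op 8 (rotate(+3)): offset=2, physical=[F,C,b,i,E,j], logical=[b,i,E,j,F,C]
After op 9 (replace(4, 'm')): offset=2, physical=[m,C,b,i,E,j], logical=[b,i,E,j,m,C]
After op 10 (rotate(-1)): offset=1, physical=[m,C,b,i,E,j], logical=[C,b,i,E,j,m]
After op 11 (replace(0, 'j')): offset=1, physical=[m,j,b,i,E,j], logical=[j,b,i,E,j,m]
After op 12 (replace(0, 'f')): offset=1, physical=[m,f,b,i,E,j], logical=[f,b,i,E,j,m]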